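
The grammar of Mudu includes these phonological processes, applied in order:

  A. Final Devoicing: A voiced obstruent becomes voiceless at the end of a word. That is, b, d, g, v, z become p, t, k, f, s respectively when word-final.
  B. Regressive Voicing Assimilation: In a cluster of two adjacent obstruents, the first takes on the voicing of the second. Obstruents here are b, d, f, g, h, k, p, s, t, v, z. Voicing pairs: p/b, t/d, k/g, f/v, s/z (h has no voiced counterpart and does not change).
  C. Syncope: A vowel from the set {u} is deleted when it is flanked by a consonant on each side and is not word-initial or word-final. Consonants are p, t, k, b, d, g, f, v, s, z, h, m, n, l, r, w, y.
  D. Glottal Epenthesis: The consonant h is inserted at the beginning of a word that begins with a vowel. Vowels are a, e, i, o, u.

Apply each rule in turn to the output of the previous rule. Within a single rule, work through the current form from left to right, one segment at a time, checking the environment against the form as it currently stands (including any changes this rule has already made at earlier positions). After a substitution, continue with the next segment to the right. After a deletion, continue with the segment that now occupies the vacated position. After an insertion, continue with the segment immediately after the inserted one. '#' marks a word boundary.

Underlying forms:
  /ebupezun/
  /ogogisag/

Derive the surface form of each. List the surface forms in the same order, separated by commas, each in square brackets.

/ebupezun/:
  A Final Devoicing: no change — [ebupezun]
  B Regressive Voicing Assimilation: no change — [ebupezun]
  C Syncope: [ebupezun] → [ebpezn]
  D Glottal Epenthesis: [ebpezn] → [hebpezn]
/ogogisag/:
  A Final Devoicing: [ogogisag] → [ogogisak]
  B Regressive Voicing Assimilation: no change — [ogogisak]
  C Syncope: no change — [ogogisak]
  D Glottal Epenthesis: [ogogisak] → [hogogisak]

[hebpezn], [hogogisak]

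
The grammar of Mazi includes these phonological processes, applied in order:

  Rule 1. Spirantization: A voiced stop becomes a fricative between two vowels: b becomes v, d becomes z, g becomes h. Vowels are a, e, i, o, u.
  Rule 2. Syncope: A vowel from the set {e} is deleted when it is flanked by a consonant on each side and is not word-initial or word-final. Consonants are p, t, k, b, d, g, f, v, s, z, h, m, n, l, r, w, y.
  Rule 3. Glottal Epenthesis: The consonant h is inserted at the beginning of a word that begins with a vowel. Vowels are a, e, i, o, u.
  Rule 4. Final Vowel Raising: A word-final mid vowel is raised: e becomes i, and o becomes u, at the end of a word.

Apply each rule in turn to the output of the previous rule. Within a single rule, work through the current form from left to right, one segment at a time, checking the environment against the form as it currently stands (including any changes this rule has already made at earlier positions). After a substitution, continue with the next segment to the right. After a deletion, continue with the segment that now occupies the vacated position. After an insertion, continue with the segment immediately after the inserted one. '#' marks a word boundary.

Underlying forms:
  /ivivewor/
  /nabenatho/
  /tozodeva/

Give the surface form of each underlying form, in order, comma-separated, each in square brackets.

[hivivwor], [navnathu], [tozozva]

/ivivewor/:
  Rule 1 Spirantization: no change — [ivivewor]
  Rule 2 Syncope: [ivivewor] → [ivivwor]
  Rule 3 Glottal Epenthesis: [ivivwor] → [hivivwor]
  Rule 4 Final Vowel Raising: no change — [hivivwor]
/nabenatho/:
  Rule 1 Spirantization: [nabenatho] → [navenatho]
  Rule 2 Syncope: [navenatho] → [navnatho]
  Rule 3 Glottal Epenthesis: no change — [navnatho]
  Rule 4 Final Vowel Raising: [navnatho] → [navnathu]
/tozodeva/:
  Rule 1 Spirantization: [tozodeva] → [tozozeva]
  Rule 2 Syncope: [tozozeva] → [tozozva]
  Rule 3 Glottal Epenthesis: no change — [tozozva]
  Rule 4 Final Vowel Raising: no change — [tozozva]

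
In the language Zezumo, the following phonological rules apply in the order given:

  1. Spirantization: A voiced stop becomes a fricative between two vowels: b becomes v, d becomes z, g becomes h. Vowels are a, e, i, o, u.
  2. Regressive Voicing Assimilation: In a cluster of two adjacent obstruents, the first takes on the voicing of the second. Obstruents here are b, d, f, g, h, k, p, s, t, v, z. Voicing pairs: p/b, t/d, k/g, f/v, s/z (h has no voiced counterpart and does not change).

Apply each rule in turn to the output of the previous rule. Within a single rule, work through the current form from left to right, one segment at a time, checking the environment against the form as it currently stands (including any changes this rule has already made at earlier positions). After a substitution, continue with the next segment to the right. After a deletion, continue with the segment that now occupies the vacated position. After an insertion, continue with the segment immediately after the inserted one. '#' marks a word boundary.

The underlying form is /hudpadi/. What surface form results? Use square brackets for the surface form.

1 Spirantization: [hudpadi] → [hudpazi]
2 Regressive Voicing Assimilation: [hudpazi] → [hutpazi]

[hutpazi]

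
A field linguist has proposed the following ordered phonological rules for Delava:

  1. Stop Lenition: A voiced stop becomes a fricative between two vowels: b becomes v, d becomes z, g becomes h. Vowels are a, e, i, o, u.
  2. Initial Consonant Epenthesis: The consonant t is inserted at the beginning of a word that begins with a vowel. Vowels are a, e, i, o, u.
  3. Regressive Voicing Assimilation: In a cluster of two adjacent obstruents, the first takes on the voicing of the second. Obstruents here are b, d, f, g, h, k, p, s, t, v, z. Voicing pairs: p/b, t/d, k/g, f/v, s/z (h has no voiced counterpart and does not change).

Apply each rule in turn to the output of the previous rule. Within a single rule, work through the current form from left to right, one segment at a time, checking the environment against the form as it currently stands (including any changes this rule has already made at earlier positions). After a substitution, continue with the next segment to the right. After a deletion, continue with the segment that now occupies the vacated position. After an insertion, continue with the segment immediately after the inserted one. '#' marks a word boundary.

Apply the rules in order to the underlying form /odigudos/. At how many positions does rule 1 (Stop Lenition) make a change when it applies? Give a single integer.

3

1 Stop Lenition: [odigudos] → [ozihuzos]
2 Initial Consonant Epenthesis: [ozihuzos] → [tozihuzos]
3 Regressive Voicing Assimilation: no change — [tozihuzos]
Rule 1 changed 3 position(s).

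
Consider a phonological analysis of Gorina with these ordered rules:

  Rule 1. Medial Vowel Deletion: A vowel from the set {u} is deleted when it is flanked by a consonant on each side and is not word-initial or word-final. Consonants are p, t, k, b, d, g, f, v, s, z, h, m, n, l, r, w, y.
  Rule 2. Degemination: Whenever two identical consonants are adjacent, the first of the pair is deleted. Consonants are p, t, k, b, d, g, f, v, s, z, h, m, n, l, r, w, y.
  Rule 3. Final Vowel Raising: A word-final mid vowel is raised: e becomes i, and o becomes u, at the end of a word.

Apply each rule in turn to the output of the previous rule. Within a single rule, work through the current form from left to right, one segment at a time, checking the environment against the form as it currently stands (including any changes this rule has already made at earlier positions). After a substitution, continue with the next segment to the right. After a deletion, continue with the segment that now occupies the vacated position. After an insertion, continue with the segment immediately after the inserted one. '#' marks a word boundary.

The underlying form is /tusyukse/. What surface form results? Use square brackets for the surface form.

Rule 1 Medial Vowel Deletion: [tusyukse] → [tsykse]
Rule 2 Degemination: no change — [tsykse]
Rule 3 Final Vowel Raising: [tsykse] → [tsyksi]

[tsyksi]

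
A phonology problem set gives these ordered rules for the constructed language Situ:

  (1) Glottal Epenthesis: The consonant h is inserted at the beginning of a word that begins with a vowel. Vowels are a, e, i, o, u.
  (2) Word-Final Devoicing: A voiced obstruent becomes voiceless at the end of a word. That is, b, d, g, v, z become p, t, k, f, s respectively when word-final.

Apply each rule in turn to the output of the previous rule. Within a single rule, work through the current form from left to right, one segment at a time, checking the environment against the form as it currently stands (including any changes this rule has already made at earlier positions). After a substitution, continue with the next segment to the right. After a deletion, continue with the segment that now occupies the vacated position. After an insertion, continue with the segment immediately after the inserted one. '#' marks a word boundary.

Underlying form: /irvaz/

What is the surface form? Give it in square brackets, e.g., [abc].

[hirvas]

(1) Glottal Epenthesis: [irvaz] → [hirvaz]
(2) Word-Final Devoicing: [hirvaz] → [hirvas]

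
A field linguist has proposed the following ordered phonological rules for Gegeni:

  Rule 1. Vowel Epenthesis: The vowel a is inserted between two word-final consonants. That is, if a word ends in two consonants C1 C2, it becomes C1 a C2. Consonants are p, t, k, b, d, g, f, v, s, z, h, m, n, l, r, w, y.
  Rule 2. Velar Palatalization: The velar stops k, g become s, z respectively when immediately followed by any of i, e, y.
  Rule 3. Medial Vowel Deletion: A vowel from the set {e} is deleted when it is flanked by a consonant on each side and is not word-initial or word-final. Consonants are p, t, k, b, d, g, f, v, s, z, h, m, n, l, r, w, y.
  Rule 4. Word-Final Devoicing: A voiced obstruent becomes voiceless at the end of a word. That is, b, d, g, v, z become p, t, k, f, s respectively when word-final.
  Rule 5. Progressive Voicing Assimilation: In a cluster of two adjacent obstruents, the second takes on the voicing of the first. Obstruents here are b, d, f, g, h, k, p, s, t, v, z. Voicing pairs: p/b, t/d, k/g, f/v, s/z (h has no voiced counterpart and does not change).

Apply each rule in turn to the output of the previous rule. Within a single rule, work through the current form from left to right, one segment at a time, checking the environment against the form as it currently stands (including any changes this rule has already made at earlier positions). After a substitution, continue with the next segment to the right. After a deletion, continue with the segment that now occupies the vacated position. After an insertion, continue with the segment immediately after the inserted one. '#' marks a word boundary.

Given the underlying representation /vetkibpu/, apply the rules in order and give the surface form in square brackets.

Rule 1 Vowel Epenthesis: no change — [vetkibpu]
Rule 2 Velar Palatalization: [vetkibpu] → [vetsibpu]
Rule 3 Medial Vowel Deletion: [vetsibpu] → [vtsibpu]
Rule 4 Word-Final Devoicing: no change — [vtsibpu]
Rule 5 Progressive Voicing Assimilation: [vtsibpu] → [vdzibbu]

[vdzibbu]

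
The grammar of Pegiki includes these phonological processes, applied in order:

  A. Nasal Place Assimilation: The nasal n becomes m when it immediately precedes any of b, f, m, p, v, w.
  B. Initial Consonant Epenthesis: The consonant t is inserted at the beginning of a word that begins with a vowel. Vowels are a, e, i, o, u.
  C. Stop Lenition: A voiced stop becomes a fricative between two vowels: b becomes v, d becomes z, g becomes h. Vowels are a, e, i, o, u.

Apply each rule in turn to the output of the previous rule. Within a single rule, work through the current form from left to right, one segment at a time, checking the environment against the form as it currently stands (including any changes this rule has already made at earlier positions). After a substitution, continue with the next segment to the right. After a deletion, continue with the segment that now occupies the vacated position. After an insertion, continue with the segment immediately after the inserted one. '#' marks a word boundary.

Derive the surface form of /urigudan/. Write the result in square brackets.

A Nasal Place Assimilation: no change — [urigudan]
B Initial Consonant Epenthesis: [urigudan] → [turigudan]
C Stop Lenition: [turigudan] → [turihuzan]

[turihuzan]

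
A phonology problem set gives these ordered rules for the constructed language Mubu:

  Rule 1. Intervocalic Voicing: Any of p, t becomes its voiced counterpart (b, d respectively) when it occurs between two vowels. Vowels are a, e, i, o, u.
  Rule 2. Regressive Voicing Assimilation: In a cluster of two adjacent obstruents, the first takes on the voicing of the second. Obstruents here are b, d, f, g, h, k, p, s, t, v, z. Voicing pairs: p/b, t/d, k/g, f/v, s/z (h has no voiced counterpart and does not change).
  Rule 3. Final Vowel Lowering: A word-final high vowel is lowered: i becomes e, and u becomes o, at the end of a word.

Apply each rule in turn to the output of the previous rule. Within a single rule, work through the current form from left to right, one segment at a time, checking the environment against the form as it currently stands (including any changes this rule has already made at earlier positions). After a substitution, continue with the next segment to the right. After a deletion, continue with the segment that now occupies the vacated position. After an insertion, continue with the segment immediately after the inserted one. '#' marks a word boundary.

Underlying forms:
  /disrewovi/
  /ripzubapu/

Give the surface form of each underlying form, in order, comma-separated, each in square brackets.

/disrewovi/:
  Rule 1 Intervocalic Voicing: no change — [disrewovi]
  Rule 2 Regressive Voicing Assimilation: no change — [disrewovi]
  Rule 3 Final Vowel Lowering: [disrewovi] → [disrewove]
/ripzubapu/:
  Rule 1 Intervocalic Voicing: [ripzubapu] → [ripzubabu]
  Rule 2 Regressive Voicing Assimilation: [ripzubabu] → [ribzubabu]
  Rule 3 Final Vowel Lowering: [ribzubabu] → [ribzubabo]

[disrewove], [ribzubabo]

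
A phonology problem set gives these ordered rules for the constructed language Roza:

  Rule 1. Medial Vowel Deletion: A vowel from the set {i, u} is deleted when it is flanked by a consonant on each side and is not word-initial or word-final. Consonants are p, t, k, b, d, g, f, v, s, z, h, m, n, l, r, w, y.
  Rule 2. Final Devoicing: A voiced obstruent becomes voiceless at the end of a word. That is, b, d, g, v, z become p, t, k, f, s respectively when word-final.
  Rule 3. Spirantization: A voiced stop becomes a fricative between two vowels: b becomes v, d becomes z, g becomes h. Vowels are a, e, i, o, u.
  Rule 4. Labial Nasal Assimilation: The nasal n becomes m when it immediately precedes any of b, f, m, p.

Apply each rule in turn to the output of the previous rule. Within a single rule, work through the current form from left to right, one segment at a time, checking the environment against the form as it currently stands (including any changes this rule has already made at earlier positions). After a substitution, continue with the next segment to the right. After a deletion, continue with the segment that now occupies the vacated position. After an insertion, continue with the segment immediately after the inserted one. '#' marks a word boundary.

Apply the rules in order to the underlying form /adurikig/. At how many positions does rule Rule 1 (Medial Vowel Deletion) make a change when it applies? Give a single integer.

Rule 1 Medial Vowel Deletion: [adurikig] → [adrkg]
Rule 2 Final Devoicing: [adrkg] → [adrkk]
Rule 3 Spirantization: no change — [adrkk]
Rule 4 Labial Nasal Assimilation: no change — [adrkk]
Rule Rule 1 changed 3 position(s).

3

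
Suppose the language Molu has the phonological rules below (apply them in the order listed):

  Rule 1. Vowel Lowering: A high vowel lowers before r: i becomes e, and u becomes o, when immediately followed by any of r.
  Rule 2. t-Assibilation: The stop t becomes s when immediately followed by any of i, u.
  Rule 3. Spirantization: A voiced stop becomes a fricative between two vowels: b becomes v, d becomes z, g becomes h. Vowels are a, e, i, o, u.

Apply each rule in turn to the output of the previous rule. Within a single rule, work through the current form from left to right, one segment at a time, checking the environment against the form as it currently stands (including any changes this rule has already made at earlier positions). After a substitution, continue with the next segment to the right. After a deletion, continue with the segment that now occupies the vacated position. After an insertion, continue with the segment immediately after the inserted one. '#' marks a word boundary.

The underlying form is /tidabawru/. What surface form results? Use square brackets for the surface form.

[sizavawru]

Rule 1 Vowel Lowering: no change — [tidabawru]
Rule 2 t-Assibilation: [tidabawru] → [sidabawru]
Rule 3 Spirantization: [sidabawru] → [sizavawru]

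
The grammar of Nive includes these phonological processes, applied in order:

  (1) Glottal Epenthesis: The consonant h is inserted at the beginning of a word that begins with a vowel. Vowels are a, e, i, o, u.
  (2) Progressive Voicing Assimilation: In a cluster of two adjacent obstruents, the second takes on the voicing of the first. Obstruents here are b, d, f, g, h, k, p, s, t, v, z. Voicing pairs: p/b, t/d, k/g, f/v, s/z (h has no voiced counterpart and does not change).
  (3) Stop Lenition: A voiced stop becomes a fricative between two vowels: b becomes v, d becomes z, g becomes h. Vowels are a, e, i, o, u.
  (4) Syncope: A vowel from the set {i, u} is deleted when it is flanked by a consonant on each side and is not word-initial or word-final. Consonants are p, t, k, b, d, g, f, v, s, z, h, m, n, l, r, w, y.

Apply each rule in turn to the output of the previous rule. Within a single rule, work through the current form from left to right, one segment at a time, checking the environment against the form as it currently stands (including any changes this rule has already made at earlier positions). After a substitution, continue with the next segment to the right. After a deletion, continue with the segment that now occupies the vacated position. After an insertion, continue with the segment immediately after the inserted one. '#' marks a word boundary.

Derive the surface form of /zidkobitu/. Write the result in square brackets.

(1) Glottal Epenthesis: no change — [zidkobitu]
(2) Progressive Voicing Assimilation: [zidkobitu] → [zidgobitu]
(3) Stop Lenition: [zidgobitu] → [zidgovitu]
(4) Syncope: [zidgovitu] → [zdgovtu]

[zdgovtu]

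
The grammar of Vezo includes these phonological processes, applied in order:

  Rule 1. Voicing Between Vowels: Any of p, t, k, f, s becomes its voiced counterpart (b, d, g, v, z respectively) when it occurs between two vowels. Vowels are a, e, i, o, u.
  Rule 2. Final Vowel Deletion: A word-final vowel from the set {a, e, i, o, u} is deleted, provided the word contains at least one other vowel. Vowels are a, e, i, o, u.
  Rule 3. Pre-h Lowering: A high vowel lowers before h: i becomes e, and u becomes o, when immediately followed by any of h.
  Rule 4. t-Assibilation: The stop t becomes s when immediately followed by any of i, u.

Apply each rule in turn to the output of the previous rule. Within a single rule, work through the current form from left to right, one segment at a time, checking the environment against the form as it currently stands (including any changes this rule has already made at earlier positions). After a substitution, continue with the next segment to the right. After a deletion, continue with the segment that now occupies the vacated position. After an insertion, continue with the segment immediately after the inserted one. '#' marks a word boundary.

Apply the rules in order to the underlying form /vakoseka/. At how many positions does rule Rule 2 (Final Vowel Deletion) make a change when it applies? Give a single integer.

Rule 1 Voicing Between Vowels: [vakoseka] → [vagozega]
Rule 2 Final Vowel Deletion: [vagozega] → [vagozeg]
Rule 3 Pre-h Lowering: no change — [vagozeg]
Rule 4 t-Assibilation: no change — [vagozeg]
Rule Rule 2 changed 1 position(s).

1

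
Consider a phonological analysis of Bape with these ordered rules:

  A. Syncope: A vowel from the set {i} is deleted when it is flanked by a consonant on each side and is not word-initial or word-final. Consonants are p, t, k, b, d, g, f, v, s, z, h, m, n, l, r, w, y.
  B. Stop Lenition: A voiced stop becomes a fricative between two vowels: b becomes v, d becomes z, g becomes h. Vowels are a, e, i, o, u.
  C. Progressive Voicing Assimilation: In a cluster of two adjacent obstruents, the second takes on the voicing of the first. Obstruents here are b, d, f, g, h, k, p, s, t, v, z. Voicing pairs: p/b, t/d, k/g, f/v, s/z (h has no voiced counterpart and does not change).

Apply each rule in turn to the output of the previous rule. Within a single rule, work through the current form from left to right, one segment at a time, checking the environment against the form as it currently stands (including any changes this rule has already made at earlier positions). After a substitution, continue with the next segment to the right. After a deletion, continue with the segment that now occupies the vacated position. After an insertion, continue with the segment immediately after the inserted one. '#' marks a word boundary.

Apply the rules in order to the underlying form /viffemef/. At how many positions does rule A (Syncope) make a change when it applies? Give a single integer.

1

A Syncope: [viffemef] → [vffemef]
B Stop Lenition: no change — [vffemef]
C Progressive Voicing Assimilation: [vffemef] → [vvvemef]
Rule A changed 1 position(s).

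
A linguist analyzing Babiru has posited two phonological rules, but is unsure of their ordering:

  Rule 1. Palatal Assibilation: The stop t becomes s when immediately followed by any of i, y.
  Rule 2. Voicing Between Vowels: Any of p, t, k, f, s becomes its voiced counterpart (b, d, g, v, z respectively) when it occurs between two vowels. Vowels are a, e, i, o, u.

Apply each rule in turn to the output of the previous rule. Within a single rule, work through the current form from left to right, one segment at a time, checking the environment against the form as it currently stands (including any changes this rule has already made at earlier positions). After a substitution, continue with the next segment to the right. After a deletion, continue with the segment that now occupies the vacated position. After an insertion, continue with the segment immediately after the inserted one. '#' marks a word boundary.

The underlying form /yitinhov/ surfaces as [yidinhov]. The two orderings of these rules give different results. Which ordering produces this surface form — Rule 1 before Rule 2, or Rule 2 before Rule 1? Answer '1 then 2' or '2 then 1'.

Order 1 then 2:
  1 Palatal Assibilation: [yitinhov] → [yisinhov]
  2 Voicing Between Vowels: [yisinhov] → [yizinhov]
  result: [yizinhov]
Order 2 then 1:
  2 Voicing Between Vowels: [yitinhov] → [yidinhov]
  1 Palatal Assibilation: no change — [yidinhov]
  result: [yidinhov]

2 then 1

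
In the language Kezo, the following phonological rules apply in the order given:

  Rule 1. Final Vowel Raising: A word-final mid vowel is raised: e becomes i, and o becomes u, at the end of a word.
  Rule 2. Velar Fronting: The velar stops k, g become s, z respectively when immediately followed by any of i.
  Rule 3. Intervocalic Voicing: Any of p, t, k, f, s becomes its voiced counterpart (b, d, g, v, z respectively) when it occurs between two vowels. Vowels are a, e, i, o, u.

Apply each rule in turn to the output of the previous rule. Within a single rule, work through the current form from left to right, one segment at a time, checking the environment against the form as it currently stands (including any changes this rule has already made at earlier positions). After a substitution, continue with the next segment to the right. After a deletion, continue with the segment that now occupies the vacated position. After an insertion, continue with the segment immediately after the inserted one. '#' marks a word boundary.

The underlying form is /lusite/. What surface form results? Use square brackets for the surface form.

Rule 1 Final Vowel Raising: [lusite] → [lusiti]
Rule 2 Velar Fronting: no change — [lusiti]
Rule 3 Intervocalic Voicing: [lusiti] → [luzidi]

[luzidi]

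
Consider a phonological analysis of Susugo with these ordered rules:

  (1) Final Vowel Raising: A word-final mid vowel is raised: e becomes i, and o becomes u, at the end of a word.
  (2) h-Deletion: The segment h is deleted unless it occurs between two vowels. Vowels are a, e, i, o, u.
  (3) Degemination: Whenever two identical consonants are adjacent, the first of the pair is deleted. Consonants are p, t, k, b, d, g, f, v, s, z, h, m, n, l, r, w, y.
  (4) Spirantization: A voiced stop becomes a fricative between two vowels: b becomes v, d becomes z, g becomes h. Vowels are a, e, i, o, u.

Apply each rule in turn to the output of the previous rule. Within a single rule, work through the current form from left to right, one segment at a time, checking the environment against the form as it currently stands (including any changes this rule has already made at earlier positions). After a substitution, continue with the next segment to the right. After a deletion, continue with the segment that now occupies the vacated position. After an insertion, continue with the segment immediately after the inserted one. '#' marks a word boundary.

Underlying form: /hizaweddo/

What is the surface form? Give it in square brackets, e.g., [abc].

(1) Final Vowel Raising: [hizaweddo] → [hizaweddu]
(2) h-Deletion: [hizaweddu] → [izaweddu]
(3) Degemination: [izaweddu] → [izawedu]
(4) Spirantization: [izawedu] → [izawezu]

[izawezu]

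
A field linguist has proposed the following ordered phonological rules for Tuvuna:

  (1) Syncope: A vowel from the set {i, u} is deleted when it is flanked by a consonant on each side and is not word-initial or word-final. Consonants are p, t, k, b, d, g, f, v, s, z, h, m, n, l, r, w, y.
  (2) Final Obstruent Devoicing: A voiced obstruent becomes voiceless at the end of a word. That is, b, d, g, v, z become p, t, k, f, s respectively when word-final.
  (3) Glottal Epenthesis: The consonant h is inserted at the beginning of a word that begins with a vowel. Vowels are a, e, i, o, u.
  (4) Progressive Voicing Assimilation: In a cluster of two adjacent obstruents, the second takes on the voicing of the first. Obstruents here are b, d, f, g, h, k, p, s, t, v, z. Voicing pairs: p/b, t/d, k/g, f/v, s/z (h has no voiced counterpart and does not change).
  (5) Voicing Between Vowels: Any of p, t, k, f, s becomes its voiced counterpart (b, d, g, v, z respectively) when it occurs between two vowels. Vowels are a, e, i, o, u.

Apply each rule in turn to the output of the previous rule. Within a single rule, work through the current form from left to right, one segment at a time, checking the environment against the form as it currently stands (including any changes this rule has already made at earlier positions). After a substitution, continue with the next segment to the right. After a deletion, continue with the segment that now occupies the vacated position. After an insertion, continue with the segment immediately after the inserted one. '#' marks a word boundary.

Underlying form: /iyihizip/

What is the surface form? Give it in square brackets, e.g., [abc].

(1) Syncope: [iyihizip] → [iyhzp]
(2) Final Obstruent Devoicing: no change — [iyhzp]
(3) Glottal Epenthesis: [iyhzp] → [hiyhzp]
(4) Progressive Voicing Assimilation: [hiyhzp] → [hiyhsp]
(5) Voicing Between Vowels: no change — [hiyhsp]

[hiyhsp]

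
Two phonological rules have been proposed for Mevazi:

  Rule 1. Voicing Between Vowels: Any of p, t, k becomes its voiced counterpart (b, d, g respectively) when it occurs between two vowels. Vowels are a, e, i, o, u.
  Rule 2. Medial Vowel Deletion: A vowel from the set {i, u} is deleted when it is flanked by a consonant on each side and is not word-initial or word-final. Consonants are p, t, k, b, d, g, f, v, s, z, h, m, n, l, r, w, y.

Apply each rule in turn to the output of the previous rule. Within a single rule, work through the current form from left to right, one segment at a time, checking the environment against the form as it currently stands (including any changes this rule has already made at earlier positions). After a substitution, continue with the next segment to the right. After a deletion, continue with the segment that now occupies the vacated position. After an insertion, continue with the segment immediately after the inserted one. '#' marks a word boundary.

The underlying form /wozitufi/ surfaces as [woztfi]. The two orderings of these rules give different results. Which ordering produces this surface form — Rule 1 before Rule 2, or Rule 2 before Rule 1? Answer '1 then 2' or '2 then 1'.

2 then 1

Order 1 then 2:
  1 Voicing Between Vowels: [wozitufi] → [wozidufi]
  2 Medial Vowel Deletion: [wozidufi] → [wozdfi]
  result: [wozdfi]
Order 2 then 1:
  2 Medial Vowel Deletion: [wozitufi] → [woztfi]
  1 Voicing Between Vowels: no change — [woztfi]
  result: [woztfi]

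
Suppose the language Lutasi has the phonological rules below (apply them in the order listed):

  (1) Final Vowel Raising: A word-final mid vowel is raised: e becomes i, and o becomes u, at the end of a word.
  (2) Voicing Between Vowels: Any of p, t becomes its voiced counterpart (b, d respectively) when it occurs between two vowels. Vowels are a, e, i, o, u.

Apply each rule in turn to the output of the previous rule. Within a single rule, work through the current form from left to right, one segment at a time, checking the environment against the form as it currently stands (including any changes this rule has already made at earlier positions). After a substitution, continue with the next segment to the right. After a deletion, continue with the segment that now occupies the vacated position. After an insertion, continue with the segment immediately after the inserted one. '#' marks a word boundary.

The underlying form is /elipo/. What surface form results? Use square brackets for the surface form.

(1) Final Vowel Raising: [elipo] → [elipu]
(2) Voicing Between Vowels: [elipu] → [elibu]

[elibu]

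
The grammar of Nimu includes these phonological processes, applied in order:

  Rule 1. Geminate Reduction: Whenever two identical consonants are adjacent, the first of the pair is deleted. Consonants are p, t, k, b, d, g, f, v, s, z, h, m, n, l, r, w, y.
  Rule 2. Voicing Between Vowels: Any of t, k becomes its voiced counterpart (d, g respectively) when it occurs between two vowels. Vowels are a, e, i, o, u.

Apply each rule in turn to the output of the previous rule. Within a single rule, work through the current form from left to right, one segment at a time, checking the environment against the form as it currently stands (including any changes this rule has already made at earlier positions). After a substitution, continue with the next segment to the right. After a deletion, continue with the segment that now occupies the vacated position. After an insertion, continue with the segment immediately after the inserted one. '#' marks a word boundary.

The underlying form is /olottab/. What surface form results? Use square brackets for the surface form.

[olodab]

Rule 1 Geminate Reduction: [olottab] → [olotab]
Rule 2 Voicing Between Vowels: [olotab] → [olodab]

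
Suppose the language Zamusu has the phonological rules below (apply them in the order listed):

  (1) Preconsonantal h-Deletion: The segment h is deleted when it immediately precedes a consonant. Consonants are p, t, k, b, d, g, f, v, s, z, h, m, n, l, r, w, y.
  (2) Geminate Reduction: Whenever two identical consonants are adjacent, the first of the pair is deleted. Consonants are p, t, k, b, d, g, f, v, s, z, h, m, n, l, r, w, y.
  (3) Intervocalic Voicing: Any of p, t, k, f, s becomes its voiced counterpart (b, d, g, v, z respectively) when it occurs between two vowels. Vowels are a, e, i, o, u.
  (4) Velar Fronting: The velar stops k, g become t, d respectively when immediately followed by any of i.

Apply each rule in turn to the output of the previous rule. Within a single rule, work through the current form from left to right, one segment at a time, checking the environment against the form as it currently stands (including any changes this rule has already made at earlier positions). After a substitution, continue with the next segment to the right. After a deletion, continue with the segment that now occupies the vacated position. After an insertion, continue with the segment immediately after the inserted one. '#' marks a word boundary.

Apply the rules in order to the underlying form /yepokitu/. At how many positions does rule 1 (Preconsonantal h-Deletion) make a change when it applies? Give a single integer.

0

(1) Preconsonantal h-Deletion: no change — [yepokitu]
(2) Geminate Reduction: no change — [yepokitu]
(3) Intervocalic Voicing: [yepokitu] → [yebogidu]
(4) Velar Fronting: [yebogidu] → [yebodidu]
Rule 1 changed 0 position(s).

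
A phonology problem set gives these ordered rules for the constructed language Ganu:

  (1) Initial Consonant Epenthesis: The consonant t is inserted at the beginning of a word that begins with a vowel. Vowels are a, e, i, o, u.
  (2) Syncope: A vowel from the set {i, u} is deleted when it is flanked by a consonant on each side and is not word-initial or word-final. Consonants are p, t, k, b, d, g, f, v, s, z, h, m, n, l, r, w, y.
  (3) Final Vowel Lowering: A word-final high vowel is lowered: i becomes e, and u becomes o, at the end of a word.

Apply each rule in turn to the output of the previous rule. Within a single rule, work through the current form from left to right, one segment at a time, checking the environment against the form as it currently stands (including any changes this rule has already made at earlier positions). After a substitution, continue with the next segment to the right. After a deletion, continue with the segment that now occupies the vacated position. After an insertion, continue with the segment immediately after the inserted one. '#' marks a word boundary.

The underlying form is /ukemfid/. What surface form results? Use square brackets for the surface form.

[tkemfd]

(1) Initial Consonant Epenthesis: [ukemfid] → [tukemfid]
(2) Syncope: [tukemfid] → [tkemfd]
(3) Final Vowel Lowering: no change — [tkemfd]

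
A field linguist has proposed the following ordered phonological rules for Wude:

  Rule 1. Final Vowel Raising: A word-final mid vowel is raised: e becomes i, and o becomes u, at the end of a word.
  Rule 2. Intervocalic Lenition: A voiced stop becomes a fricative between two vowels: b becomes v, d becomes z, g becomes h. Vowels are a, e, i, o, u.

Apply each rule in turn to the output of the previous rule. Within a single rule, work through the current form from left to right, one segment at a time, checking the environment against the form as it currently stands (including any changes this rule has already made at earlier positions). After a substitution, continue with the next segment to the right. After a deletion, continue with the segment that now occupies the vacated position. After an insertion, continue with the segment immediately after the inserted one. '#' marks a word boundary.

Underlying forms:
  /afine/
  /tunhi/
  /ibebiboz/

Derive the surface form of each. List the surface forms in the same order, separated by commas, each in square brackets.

/afine/:
  Rule 1 Final Vowel Raising: [afine] → [afini]
  Rule 2 Intervocalic Lenition: no change — [afini]
/tunhi/:
  Rule 1 Final Vowel Raising: no change — [tunhi]
  Rule 2 Intervocalic Lenition: no change — [tunhi]
/ibebiboz/:
  Rule 1 Final Vowel Raising: no change — [ibebiboz]
  Rule 2 Intervocalic Lenition: [ibebiboz] → [ivevivoz]

[afini], [tunhi], [ivevivoz]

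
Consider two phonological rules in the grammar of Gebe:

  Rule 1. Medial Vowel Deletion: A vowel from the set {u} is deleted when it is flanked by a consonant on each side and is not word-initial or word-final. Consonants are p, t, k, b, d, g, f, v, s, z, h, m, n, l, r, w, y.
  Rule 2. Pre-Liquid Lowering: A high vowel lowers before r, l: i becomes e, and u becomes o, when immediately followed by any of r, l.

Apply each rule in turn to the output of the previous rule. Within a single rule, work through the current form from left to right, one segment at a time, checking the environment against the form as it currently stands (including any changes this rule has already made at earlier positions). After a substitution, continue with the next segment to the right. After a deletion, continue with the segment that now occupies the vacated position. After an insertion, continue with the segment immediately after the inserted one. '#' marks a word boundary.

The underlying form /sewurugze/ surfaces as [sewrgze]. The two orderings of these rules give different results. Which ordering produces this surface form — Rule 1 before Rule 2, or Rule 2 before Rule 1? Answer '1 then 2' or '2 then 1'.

1 then 2

Order 1 then 2:
  1 Medial Vowel Deletion: [sewurugze] → [sewrgze]
  2 Pre-Liquid Lowering: no change — [sewrgze]
  result: [sewrgze]
Order 2 then 1:
  2 Pre-Liquid Lowering: [sewurugze] → [seworugze]
  1 Medial Vowel Deletion: [seworugze] → [seworgze]
  result: [seworgze]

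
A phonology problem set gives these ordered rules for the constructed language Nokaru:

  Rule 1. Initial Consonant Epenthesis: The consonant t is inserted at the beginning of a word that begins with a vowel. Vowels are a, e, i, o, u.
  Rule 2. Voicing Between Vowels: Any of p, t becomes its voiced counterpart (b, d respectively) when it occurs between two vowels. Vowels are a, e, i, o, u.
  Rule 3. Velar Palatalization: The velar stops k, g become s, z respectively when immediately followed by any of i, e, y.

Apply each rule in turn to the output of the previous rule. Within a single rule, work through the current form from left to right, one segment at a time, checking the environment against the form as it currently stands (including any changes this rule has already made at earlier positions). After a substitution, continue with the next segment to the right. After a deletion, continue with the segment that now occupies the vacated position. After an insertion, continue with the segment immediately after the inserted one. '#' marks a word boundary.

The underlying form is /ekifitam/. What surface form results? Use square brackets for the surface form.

[tesifidam]

Rule 1 Initial Consonant Epenthesis: [ekifitam] → [tekifitam]
Rule 2 Voicing Between Vowels: [tekifitam] → [tekifidam]
Rule 3 Velar Palatalization: [tekifidam] → [tesifidam]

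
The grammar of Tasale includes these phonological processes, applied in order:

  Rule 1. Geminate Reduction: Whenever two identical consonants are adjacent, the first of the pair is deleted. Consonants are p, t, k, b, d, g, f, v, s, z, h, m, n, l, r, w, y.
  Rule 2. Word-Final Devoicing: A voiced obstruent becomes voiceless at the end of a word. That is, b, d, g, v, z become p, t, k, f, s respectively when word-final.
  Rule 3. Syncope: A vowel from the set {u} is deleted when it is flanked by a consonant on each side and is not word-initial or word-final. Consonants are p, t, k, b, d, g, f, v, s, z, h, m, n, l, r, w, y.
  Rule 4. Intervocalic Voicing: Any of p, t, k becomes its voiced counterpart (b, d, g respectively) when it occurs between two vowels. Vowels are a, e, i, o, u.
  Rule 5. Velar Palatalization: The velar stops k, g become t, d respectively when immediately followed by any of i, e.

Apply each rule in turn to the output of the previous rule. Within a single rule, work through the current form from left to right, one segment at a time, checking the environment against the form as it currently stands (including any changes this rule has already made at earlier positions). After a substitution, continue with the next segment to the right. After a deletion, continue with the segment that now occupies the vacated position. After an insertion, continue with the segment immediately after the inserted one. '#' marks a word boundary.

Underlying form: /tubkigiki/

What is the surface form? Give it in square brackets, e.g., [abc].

[tbtididi]

Rule 1 Geminate Reduction: no change — [tubkigiki]
Rule 2 Word-Final Devoicing: no change — [tubkigiki]
Rule 3 Syncope: [tubkigiki] → [tbkigiki]
Rule 4 Intervocalic Voicing: [tbkigiki] → [tbkigigi]
Rule 5 Velar Palatalization: [tbkigigi] → [tbtididi]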